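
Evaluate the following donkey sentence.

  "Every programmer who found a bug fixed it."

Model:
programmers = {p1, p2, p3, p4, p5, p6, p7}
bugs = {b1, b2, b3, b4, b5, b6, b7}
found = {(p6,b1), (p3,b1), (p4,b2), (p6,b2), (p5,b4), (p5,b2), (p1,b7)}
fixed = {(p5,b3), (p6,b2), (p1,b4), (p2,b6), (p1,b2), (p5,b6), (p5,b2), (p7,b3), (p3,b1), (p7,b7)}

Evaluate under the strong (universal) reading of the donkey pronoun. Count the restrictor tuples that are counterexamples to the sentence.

"it" takes "a bug" as antecedent — a donkey pronoun bound across the clause boundary.
Strong reading: for every (p,b) with found(p,b), fixed(p,b).
Restrictor pairs: (p1,b7) ✗  (p3,b1) ✓  (p4,b2) ✗  (p5,b2) ✓  (p5,b4) ✗  (p6,b1) ✗  (p6,b2) ✓
Counterexamples (restrictor pairs failing the scope): 4.

4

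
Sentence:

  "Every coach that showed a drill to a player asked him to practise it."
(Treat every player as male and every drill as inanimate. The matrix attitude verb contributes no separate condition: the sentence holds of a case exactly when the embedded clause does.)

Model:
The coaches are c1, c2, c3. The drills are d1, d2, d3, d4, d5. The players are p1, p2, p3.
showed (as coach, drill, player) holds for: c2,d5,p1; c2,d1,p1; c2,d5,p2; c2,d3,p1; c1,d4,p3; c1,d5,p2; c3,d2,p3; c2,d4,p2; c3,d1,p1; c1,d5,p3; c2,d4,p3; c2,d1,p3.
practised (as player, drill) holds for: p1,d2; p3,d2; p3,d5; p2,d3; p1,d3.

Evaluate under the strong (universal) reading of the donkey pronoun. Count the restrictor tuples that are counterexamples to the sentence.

"him" takes "a player" as antecedent and "it" takes "a drill"; both are donkey pronouns co-varying with the restrictor.
Strong reading: for every (c,d,p) with showed(c,d,p), practised(p,d).
Restrictor triples: (c1,d4,p3)→practised(p3,d4) ✗  (c1,d5,p2)→practised(p2,d5) ✗  (c1,d5,p3)→practised(p3,d5) ✓  (c2,d1,p1)→practised(p1,d1) ✗  (c2,d1,p3)→practised(p3,d1) ✗  (c2,d3,p1)→practised(p1,d3) ✓  (c2,d4,p2)→practised(p2,d4) ✗  (c2,d4,p3)→practised(p3,d4) ✗  (c2,d5,p1)→practised(p1,d5) ✗  (c2,d5,p2)→practised(p2,d5) ✗  (c3,d1,p1)→practised(p1,d1) ✗  (c3,d2,p3)→practised(p3,d2) ✓
Counterexamples (restrictor triples failing the scope): 9.

9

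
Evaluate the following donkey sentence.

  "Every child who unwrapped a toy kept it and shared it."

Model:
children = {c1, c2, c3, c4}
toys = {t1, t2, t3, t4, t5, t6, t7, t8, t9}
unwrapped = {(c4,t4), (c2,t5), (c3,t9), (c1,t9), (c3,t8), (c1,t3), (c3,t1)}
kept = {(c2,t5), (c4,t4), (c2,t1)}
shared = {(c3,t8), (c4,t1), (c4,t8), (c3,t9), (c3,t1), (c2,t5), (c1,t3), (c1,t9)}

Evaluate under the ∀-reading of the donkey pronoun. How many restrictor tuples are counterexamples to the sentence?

6

"it" takes "a toy" as antecedent — a donkey pronoun bound across the clause boundary.
Strong reading: for every (c,t) with unwrapped(c,t), kept(c,t) ∧ shared(c,t).
Restrictor pairs: (c1,t3) ✗  (c1,t9) ✗  (c2,t5) ✓  (c3,t1) ✗  (c3,t8) ✗  (c3,t9) ✗  (c4,t4) ✗
Counterexamples (restrictor pairs failing the scope): 6.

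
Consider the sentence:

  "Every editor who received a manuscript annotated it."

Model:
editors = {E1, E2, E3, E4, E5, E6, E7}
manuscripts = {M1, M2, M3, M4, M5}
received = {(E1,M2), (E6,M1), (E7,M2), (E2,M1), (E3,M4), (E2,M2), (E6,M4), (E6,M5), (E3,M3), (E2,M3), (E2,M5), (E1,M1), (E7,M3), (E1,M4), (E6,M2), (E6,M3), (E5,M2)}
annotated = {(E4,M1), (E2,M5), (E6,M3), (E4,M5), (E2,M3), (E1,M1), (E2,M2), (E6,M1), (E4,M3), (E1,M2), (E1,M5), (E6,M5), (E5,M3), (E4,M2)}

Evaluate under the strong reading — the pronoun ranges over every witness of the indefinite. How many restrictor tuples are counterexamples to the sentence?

"it" takes "a manuscript" as antecedent — a donkey pronoun bound across the clause boundary.
Strong reading: for every (e,m) with received(e,m), annotated(e,m).
Restrictor pairs: (E1,M1) ✓  (E1,M2) ✓  (E1,M4) ✗  (E2,M1) ✗  (E2,M2) ✓  (E2,M3) ✓  (E2,M5) ✓  (E3,M3) ✗  (E3,M4) ✗  (E5,M2) ✗  (E6,M1) ✓  (E6,M2) ✗  (E6,M3) ✓  (E6,M4) ✗  (E6,M5) ✓  (E7,M2) ✗  (E7,M3) ✗
Counterexamples (restrictor pairs failing the scope): 9.

9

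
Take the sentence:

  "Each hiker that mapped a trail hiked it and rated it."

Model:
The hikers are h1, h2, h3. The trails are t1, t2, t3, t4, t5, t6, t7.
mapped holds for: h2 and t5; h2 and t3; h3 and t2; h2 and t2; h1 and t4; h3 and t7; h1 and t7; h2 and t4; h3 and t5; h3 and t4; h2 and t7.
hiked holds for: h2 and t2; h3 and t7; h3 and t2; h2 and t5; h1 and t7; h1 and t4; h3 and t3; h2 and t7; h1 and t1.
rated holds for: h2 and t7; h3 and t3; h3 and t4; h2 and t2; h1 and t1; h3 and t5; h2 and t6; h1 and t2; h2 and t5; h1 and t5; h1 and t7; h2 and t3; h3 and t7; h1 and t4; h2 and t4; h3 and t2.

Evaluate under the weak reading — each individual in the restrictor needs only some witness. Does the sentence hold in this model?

True

"it" takes "a trail" as antecedent — a donkey pronoun bound across the clause boundary.
Weak reading: every hiker h with some mapped-trail has at least one mapped-trail t such that hiked(h,t) ∧ rated(h,t).
Per hiker: h1:✓  h2:✓  h3:✓
Every hiker in the restrictor has a witness.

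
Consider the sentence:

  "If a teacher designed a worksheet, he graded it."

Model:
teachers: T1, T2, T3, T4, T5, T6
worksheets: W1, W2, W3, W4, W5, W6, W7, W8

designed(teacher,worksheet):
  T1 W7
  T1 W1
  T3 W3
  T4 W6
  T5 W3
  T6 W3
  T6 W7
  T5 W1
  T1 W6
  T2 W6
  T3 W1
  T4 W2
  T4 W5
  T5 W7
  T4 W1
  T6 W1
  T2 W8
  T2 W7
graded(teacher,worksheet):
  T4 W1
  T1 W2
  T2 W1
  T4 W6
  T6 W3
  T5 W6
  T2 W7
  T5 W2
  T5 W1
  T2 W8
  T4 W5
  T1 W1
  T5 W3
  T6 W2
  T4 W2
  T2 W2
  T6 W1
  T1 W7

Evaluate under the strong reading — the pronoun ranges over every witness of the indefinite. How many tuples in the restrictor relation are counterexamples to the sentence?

"it" takes "a worksheet" as antecedent — a donkey pronoun bound across the clause boundary.
Strong reading: for every (t,w) with designed(t,w), graded(t,w).
Restrictor pairs: (T1,W1) ✓  (T1,W6) ✗  (T1,W7) ✓  (T2,W6) ✗  (T2,W7) ✓  (T2,W8) ✓  (T3,W1) ✗  (T3,W3) ✗  (T4,W1) ✓  (T4,W2) ✓  (T4,W5) ✓  (T4,W6) ✓  (T5,W1) ✓  (T5,W3) ✓  (T5,W7) ✗  (T6,W1) ✓  (T6,W3) ✓  (T6,W7) ✗
Counterexamples (restrictor pairs failing the scope): 6.

6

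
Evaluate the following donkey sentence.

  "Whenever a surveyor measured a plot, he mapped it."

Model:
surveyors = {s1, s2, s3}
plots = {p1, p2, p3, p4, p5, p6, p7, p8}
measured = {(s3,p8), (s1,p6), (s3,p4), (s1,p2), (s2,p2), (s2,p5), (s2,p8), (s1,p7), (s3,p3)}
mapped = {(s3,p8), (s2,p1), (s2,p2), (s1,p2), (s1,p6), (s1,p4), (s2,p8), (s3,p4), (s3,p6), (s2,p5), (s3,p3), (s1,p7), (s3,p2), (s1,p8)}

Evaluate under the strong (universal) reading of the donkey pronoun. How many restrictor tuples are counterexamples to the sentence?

0

"it" takes "a plot" as antecedent — a donkey pronoun bound across the clause boundary.
Strong reading: for every (s,p) with measured(s,p), mapped(s,p).
Restrictor pairs: (s1,p2) ✓  (s1,p6) ✓  (s1,p7) ✓  (s2,p2) ✓  (s2,p5) ✓  (s2,p8) ✓  (s3,p3) ✓  (s3,p4) ✓  (s3,p8) ✓
Counterexamples (restrictor pairs failing the scope): 0.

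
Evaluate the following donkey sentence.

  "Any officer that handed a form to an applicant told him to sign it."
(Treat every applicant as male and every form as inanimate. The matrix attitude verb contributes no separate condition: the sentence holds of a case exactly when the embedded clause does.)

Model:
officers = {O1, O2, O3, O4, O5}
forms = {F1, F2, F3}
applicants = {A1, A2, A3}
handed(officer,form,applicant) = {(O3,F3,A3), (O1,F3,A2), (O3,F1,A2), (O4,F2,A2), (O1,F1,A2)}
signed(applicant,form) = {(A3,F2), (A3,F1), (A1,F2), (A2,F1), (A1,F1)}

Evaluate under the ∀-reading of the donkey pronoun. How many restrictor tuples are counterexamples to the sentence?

3

"him" takes "an applicant" as antecedent and "it" takes "a form"; both are donkey pronouns co-varying with the restrictor.
Strong reading: for every (o,f,a) with handed(o,f,a), signed(a,f).
Restrictor triples: (O1,F1,A2)→signed(A2,F1) ✓  (O1,F3,A2)→signed(A2,F3) ✗  (O3,F1,A2)→signed(A2,F1) ✓  (O3,F3,A3)→signed(A3,F3) ✗  (O4,F2,A2)→signed(A2,F2) ✗
Counterexamples (restrictor triples failing the scope): 3.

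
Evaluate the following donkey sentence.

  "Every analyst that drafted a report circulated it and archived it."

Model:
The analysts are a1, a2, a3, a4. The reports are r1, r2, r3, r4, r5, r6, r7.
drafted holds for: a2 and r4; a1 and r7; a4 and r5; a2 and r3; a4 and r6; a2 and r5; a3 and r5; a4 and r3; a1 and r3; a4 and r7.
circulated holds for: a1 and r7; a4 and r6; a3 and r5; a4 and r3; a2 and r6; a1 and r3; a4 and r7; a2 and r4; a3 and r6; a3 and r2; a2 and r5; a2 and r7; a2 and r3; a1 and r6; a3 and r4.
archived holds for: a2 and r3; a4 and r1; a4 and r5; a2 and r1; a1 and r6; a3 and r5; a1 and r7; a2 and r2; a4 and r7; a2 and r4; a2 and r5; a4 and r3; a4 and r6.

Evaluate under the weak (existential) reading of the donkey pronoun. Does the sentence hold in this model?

"it" takes "a report" as antecedent — a donkey pronoun bound across the clause boundary.
Weak reading: every analyst a with some drafted-report has at least one drafted-report r such that circulated(a,r) ∧ archived(a,r).
Per analyst: a1:✓  a2:✓  a3:✓  a4:✓
Every analyst in the restrictor has a witness.

True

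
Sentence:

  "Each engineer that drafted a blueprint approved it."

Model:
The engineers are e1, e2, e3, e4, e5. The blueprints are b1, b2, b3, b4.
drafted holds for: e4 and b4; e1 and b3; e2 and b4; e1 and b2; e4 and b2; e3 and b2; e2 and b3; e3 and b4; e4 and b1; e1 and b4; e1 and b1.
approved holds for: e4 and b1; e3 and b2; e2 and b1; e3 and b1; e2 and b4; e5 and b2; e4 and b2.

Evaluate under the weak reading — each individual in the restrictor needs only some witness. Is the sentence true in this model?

False

"it" takes "a blueprint" as antecedent — a donkey pronoun bound across the clause boundary.
Weak reading: every engineer e with some drafted-blueprint has at least one drafted-blueprint b such that approved(e,b).
Per engineer: e1:✗  e2:✓  e3:✓  e4:✓
e1 has no witness among its drafted-blueprints.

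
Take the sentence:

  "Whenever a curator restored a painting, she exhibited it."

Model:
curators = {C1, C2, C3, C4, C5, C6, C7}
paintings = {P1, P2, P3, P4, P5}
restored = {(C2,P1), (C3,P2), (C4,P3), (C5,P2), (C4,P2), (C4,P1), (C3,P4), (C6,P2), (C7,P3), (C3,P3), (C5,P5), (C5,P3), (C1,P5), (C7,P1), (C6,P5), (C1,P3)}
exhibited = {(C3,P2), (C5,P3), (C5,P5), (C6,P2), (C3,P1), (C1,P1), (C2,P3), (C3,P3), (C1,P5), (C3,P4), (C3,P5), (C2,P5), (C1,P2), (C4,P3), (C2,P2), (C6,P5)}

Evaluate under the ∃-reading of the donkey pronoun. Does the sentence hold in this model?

"it" takes "a painting" as antecedent — a donkey pronoun bound across the clause boundary.
Weak reading: every curator c with some restored-painting has at least one restored-painting p such that exhibited(c,p).
Per curator: C1:✓  C2:✗  C3:✓  C4:✓  C5:✓  C6:✓  C7:✗
C2 has no witness among its restored-paintings.

False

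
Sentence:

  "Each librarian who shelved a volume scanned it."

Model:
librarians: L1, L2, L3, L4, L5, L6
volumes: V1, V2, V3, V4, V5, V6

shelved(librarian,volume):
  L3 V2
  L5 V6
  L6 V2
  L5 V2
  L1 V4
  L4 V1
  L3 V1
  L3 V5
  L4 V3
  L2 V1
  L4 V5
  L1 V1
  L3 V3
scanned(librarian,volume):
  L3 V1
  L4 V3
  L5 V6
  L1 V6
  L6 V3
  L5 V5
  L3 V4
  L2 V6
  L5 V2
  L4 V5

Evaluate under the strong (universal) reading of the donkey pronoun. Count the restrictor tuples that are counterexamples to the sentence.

8

"it" takes "a volume" as antecedent — a donkey pronoun bound across the clause boundary.
Strong reading: for every (l,v) with shelved(l,v), scanned(l,v).
Restrictor pairs: (L1,V1) ✗  (L1,V4) ✗  (L2,V1) ✗  (L3,V1) ✓  (L3,V2) ✗  (L3,V3) ✗  (L3,V5) ✗  (L4,V1) ✗  (L4,V3) ✓  (L4,V5) ✓  (L5,V2) ✓  (L5,V6) ✓  (L6,V2) ✗
Counterexamples (restrictor pairs failing the scope): 8.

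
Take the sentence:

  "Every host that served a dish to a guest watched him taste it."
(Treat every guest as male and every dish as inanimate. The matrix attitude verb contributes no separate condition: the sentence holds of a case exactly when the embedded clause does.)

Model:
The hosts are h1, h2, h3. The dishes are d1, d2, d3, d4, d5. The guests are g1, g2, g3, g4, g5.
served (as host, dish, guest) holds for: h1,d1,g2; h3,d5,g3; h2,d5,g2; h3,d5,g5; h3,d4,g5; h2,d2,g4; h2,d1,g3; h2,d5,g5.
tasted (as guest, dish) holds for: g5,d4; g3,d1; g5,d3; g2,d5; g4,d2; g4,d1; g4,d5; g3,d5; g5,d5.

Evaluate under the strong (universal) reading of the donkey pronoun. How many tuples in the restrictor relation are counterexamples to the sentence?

"him" takes "a guest" as antecedent and "it" takes "a dish"; both are donkey pronouns co-varying with the restrictor.
Strong reading: for every (h,d,g) with served(h,d,g), tasted(g,d).
Restrictor triples: (h1,d1,g2)→tasted(g2,d1) ✗  (h2,d1,g3)→tasted(g3,d1) ✓  (h2,d2,g4)→tasted(g4,d2) ✓  (h2,d5,g2)→tasted(g2,d5) ✓  (h2,d5,g5)→tasted(g5,d5) ✓  (h3,d4,g5)→tasted(g5,d4) ✓  (h3,d5,g3)→tasted(g3,d5) ✓  (h3,d5,g5)→tasted(g5,d5) ✓
Counterexamples (restrictor triples failing the scope): 1.

1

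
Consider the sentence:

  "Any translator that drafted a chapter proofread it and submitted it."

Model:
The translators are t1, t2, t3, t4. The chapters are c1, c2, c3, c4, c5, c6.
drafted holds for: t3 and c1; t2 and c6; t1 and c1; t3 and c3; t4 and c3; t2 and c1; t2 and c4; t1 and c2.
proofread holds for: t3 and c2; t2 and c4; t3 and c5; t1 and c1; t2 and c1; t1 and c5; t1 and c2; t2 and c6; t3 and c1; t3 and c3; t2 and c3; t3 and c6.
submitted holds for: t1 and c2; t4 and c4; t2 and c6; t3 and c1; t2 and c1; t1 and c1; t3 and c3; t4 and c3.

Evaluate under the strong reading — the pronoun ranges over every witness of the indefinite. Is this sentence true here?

False

"it" takes "a chapter" as antecedent — a donkey pronoun bound across the clause boundary.
Strong reading: for every (t,c) with drafted(t,c), proofread(t,c) ∧ submitted(t,c).
Restrictor pairs: (t1,c1) ✓  (t1,c2) ✓  (t2,c1) ✓  (t2,c4) ✗  (t2,c6) ✓  (t3,c1) ✓  (t3,c3) ✓  (t4,c3) ✗
Counterexample: (t2,c4) is in drafted but fails the scope.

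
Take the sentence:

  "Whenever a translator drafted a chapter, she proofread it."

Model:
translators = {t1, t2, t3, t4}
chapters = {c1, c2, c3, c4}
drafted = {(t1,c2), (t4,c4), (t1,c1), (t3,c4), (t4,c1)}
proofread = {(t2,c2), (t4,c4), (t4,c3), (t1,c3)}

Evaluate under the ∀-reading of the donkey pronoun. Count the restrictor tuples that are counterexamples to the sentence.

"it" takes "a chapter" as antecedent — a donkey pronoun bound across the clause boundary.
Strong reading: for every (t,c) with drafted(t,c), proofread(t,c).
Restrictor pairs: (t1,c1) ✗  (t1,c2) ✗  (t3,c4) ✗  (t4,c1) ✗  (t4,c4) ✓
Counterexamples (restrictor pairs failing the scope): 4.

4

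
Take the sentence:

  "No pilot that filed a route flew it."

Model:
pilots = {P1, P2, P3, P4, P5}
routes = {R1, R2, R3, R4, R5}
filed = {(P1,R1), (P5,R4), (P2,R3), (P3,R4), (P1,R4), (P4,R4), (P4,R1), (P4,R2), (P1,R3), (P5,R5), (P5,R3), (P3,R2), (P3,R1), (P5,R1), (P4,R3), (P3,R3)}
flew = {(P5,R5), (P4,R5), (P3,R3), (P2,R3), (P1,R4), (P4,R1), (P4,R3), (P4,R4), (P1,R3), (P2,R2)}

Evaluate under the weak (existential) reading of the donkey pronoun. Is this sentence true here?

"it" takes "a route" as antecedent — a donkey pronoun bound across the clause boundary.
Truth condition: for no (p,r) with filed(p,r) does flew(p,r) hold.
Restrictor pairs — does the scope hold? (P1,R1):fails  (P1,R3):holds  (P1,R4):holds  (P2,R3):holds  (P3,R1):fails  (P3,R2):fails  (P3,R3):holds  (P3,R4):fails  (P4,R1):holds  (P4,R2):fails  (P4,R3):holds  (P4,R4):holds  (P5,R1):fails  (P5,R3):fails  (P5,R4):fails  (P5,R5):holds
Scope holds for 8 pair(s), so the sentence is false.

False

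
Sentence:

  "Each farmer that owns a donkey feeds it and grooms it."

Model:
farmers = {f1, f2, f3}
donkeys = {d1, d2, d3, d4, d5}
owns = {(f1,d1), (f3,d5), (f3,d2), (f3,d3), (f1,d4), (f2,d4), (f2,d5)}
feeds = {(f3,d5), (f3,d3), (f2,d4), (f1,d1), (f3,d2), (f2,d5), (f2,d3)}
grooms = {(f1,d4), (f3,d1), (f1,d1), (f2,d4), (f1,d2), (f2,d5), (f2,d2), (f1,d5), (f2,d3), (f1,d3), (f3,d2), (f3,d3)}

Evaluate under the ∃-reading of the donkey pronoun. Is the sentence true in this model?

True

"it" takes "a donkey" as antecedent — a donkey pronoun bound across the clause boundary.
Weak reading: every farmer f with some owns-donkey has at least one owns-donkey d such that feeds(f,d) ∧ grooms(f,d).
Per farmer: f1:✓  f2:✓  f3:✓
Every farmer in the restrictor has a witness.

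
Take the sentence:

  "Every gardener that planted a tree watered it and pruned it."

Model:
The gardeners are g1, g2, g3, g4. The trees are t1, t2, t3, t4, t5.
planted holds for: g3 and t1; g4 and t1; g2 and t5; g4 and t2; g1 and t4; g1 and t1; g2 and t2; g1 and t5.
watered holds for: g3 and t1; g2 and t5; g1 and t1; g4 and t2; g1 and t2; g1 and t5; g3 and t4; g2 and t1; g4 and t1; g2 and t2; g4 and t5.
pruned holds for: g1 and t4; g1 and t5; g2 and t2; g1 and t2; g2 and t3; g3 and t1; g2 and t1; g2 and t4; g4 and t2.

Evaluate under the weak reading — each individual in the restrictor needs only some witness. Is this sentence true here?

"it" takes "a tree" as antecedent — a donkey pronoun bound across the clause boundary.
Weak reading: every gardener g with some planted-tree has at least one planted-tree t such that watered(g,t) ∧ pruned(g,t).
Per gardener: g1:✓  g2:✓  g3:✓  g4:✓
Every gardener in the restrictor has a witness.

True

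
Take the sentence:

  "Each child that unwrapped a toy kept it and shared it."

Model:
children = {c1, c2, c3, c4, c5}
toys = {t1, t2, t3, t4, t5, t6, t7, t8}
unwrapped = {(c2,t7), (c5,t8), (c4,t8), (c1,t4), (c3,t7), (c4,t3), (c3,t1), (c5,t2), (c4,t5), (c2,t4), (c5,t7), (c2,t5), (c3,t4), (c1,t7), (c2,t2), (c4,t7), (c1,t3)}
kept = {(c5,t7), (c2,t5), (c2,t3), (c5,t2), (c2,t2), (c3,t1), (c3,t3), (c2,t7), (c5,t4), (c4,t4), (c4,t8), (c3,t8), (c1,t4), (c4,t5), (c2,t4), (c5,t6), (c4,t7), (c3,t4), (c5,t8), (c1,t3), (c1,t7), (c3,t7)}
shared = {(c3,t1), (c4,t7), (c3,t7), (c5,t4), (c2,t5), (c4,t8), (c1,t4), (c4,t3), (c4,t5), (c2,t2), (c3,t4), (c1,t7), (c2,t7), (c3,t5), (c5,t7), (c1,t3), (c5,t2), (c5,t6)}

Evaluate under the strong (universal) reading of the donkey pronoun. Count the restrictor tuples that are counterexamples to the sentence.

3

"it" takes "a toy" as antecedent — a donkey pronoun bound across the clause boundary.
Strong reading: for every (c,t) with unwrapped(c,t), kept(c,t) ∧ shared(c,t).
Restrictor pairs: (c1,t3) ✓  (c1,t4) ✓  (c1,t7) ✓  (c2,t2) ✓  (c2,t4) ✗  (c2,t5) ✓  (c2,t7) ✓  (c3,t1) ✓  (c3,t4) ✓  (c3,t7) ✓  (c4,t3) ✗  (c4,t5) ✓  (c4,t7) ✓  (c4,t8) ✓  (c5,t2) ✓  (c5,t7) ✓  (c5,t8) ✗
Counterexamples (restrictor pairs failing the scope): 3.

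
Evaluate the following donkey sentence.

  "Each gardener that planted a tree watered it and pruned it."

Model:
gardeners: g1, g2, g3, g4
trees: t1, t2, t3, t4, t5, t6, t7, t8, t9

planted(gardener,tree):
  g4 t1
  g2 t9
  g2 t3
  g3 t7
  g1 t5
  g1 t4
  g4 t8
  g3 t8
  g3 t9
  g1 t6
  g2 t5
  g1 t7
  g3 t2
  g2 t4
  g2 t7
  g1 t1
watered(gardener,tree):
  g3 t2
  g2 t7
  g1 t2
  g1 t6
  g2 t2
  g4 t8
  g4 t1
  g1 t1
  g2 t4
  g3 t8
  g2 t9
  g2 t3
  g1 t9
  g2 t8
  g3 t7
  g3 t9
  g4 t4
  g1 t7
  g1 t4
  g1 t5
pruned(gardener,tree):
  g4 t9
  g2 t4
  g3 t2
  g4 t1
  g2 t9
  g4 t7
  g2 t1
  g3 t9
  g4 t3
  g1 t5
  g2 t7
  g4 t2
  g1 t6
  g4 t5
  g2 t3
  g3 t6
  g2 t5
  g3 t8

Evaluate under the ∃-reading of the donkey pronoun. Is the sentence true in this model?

"it" takes "a tree" as antecedent — a donkey pronoun bound across the clause boundary.
Weak reading: every gardener g with some planted-tree has at least one planted-tree t such that watered(g,t) ∧ pruned(g,t).
Per gardener: g1:✓  g2:✓  g3:✓  g4:✓
Every gardener in the restrictor has a witness.

True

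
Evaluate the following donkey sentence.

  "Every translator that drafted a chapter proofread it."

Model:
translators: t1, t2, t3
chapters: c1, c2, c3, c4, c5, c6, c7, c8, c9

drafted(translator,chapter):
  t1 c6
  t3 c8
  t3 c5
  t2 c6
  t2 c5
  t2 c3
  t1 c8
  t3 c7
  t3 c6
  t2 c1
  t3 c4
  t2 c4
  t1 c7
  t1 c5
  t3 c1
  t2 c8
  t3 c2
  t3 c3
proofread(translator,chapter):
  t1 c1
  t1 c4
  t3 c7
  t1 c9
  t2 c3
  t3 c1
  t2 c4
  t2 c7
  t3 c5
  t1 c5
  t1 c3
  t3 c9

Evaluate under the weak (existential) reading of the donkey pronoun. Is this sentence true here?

True

"it" takes "a chapter" as antecedent — a donkey pronoun bound across the clause boundary.
Weak reading: every translator t with some drafted-chapter has at least one drafted-chapter c such that proofread(t,c).
Per translator: t1:✓  t2:✓  t3:✓
Every translator in the restrictor has a witness.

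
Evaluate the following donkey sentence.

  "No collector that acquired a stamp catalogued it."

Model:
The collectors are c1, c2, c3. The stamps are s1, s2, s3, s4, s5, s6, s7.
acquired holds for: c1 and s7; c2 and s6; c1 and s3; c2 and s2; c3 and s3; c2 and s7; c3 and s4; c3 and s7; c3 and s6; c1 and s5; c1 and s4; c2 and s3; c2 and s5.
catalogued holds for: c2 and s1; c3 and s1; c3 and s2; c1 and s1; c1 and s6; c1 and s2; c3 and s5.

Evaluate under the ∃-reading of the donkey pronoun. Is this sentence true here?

"it" takes "a stamp" as antecedent — a donkey pronoun bound across the clause boundary.
Truth condition: for no (c,s) with acquired(c,s) does catalogued(c,s) hold.
Restrictor pairs — does the scope hold? (c1,s3):fails  (c1,s4):fails  (c1,s5):fails  (c1,s7):fails  (c2,s2):fails  (c2,s3):fails  (c2,s5):fails  (c2,s6):fails  (c2,s7):fails  (c3,s3):fails  (c3,s4):fails  (c3,s6):fails  (c3,s7):fails
Scope holds for no restrictor pair, so the sentence is true.

True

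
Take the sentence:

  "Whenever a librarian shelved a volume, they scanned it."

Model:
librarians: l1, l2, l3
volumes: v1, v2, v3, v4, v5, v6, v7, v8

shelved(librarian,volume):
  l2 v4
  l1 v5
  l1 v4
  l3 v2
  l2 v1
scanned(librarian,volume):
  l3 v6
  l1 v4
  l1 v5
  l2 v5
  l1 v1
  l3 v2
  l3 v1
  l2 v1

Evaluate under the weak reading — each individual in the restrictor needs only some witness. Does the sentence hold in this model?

"it" takes "a volume" as antecedent — a donkey pronoun bound across the clause boundary.
Weak reading: every librarian l with some shelved-volume has at least one shelved-volume v such that scanned(l,v).
Per librarian: l1:✓  l2:✓  l3:✓
Every librarian in the restrictor has a witness.

True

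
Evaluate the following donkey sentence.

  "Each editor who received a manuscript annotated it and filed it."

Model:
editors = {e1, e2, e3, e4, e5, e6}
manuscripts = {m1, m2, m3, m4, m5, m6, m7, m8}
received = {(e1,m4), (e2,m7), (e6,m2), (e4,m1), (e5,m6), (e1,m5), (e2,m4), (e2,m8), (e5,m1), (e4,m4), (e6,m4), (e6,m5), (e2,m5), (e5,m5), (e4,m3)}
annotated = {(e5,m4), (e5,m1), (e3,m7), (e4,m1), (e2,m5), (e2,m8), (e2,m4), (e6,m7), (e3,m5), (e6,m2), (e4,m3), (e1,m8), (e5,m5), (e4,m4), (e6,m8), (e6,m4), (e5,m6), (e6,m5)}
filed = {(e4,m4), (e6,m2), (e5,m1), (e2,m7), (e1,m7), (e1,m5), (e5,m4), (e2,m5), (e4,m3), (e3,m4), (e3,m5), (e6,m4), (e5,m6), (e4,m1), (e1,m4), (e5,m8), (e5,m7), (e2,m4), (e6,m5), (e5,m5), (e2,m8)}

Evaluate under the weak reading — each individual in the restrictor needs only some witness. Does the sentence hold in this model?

False

"it" takes "a manuscript" as antecedent — a donkey pronoun bound across the clause boundary.
Weak reading: every editor e with some received-manuscript has at least one received-manuscript m such that annotated(e,m) ∧ filed(e,m).
Per editor: e1:✗  e2:✓  e4:✓  e5:✓  e6:✓
e1 has no witness among its received-manuscripts.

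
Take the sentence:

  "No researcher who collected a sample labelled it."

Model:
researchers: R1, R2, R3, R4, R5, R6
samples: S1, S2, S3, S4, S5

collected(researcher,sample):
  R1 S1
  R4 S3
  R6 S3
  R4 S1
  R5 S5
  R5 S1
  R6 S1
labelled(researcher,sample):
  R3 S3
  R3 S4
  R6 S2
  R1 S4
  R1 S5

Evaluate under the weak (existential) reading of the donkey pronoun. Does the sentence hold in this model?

True

"it" takes "a sample" as antecedent — a donkey pronoun bound across the clause boundary.
Truth condition: for no (r,s) with collected(r,s) does labelled(r,s) hold.
Restrictor pairs — does the scope hold? (R1,S1):fails  (R4,S1):fails  (R4,S3):fails  (R5,S1):fails  (R5,S5):fails  (R6,S1):fails  (R6,S3):fails
Scope holds for no restrictor pair, so the sentence is true.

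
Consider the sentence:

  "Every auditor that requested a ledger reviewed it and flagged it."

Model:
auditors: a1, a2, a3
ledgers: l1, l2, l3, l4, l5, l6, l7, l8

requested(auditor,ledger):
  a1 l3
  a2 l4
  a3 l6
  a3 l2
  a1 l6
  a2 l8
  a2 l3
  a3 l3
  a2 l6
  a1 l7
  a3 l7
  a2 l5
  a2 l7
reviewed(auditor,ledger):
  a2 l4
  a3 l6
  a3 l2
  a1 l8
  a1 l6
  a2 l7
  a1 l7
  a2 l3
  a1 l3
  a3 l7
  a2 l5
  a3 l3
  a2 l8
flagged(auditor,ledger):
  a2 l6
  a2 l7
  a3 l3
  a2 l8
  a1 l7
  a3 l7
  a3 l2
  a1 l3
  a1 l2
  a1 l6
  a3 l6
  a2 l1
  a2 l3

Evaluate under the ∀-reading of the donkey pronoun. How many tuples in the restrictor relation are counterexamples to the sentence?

3

"it" takes "a ledger" as antecedent — a donkey pronoun bound across the clause boundary.
Strong reading: for every (a,l) with requested(a,l), reviewed(a,l) ∧ flagged(a,l).
Restrictor pairs: (a1,l3) ✓  (a1,l6) ✓  (a1,l7) ✓  (a2,l3) ✓  (a2,l4) ✗  (a2,l5) ✗  (a2,l6) ✗  (a2,l7) ✓  (a2,l8) ✓  (a3,l2) ✓  (a3,l3) ✓  (a3,l6) ✓  (a3,l7) ✓
Counterexamples (restrictor pairs failing the scope): 3.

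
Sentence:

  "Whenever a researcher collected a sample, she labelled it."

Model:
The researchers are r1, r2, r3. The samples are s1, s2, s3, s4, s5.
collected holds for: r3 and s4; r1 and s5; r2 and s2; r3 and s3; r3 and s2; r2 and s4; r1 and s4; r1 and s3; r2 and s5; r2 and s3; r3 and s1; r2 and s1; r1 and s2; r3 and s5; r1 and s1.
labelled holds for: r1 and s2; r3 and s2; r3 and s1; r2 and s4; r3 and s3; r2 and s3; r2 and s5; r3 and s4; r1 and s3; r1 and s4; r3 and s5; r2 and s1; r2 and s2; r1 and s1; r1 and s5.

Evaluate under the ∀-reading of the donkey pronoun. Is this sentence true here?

"it" takes "a sample" as antecedent — a donkey pronoun bound across the clause boundary.
Strong reading: for every (r,s) with collected(r,s), labelled(r,s).
Restrictor pairs: (r1,s1) ✓  (r1,s2) ✓  (r1,s3) ✓  (r1,s4) ✓  (r1,s5) ✓  (r2,s1) ✓  (r2,s2) ✓  (r2,s3) ✓  (r2,s4) ✓  (r2,s5) ✓  (r3,s1) ✓  (r3,s2) ✓  (r3,s3) ✓  (r3,s4) ✓  (r3,s5) ✓
Every restrictor pair satisfies the scope.

True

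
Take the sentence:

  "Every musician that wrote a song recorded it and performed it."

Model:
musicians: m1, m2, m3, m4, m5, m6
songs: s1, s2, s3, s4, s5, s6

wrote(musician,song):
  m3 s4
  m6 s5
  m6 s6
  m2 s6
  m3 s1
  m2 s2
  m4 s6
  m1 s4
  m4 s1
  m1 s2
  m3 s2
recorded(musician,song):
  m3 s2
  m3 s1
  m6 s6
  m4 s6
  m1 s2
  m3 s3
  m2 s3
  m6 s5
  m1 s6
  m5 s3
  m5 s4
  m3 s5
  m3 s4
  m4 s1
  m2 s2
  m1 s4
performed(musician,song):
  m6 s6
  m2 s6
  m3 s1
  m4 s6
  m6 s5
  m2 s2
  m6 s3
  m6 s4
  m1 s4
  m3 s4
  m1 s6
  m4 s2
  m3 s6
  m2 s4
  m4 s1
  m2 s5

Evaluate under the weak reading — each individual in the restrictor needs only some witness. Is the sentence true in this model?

"it" takes "a song" as antecedent — a donkey pronoun bound across the clause boundary.
Weak reading: every musician m with some wrote-song has at least one wrote-song s such that recorded(m,s) ∧ performed(m,s).
Per musician: m1:✓  m2:✓  m3:✓  m4:✓  m6:✓
Every musician in the restrictor has a witness.

True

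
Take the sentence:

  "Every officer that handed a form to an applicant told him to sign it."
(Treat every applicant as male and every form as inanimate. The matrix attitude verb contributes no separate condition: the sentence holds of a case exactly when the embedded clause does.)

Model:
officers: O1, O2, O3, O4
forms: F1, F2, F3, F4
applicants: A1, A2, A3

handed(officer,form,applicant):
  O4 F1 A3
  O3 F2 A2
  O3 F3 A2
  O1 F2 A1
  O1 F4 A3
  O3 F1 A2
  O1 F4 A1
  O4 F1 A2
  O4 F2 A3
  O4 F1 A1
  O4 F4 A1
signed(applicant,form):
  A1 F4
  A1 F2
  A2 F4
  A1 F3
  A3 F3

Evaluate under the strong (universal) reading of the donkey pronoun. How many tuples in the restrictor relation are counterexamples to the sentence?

8

"him" takes "an applicant" as antecedent and "it" takes "a form"; both are donkey pronouns co-varying with the restrictor.
Strong reading: for every (o,f,a) with handed(o,f,a), signed(a,f).
Restrictor triples: (O1,F2,A1)→signed(A1,F2) ✓  (O1,F4,A1)→signed(A1,F4) ✓  (O1,F4,A3)→signed(A3,F4) ✗  (O3,F1,A2)→signed(A2,F1) ✗  (O3,F2,A2)→signed(A2,F2) ✗  (O3,F3,A2)→signed(A2,F3) ✗  (O4,F1,A1)→signed(A1,F1) ✗  (O4,F1,A2)→signed(A2,F1) ✗  (O4,F1,A3)→signed(A3,F1) ✗  (O4,F2,A3)→signed(A3,F2) ✗  (O4,F4,A1)→signed(A1,F4) ✓
Counterexamples (restrictor triples failing the scope): 8.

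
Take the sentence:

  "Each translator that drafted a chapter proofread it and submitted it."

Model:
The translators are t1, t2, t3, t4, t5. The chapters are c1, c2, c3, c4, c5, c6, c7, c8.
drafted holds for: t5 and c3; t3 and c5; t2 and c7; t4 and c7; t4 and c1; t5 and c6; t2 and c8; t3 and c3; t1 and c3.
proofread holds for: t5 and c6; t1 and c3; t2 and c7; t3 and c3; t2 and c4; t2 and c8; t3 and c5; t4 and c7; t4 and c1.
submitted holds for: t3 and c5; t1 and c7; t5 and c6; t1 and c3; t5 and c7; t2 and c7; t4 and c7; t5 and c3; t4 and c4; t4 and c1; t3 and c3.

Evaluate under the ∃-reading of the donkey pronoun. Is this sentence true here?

"it" takes "a chapter" as antecedent — a donkey pronoun bound across the clause boundary.
Weak reading: every translator t with some drafted-chapter has at least one drafted-chapter c such that proofread(t,c) ∧ submitted(t,c).
Per translator: t1:✓  t2:✓  t3:✓  t4:✓  t5:✓
Every translator in the restrictor has a witness.

True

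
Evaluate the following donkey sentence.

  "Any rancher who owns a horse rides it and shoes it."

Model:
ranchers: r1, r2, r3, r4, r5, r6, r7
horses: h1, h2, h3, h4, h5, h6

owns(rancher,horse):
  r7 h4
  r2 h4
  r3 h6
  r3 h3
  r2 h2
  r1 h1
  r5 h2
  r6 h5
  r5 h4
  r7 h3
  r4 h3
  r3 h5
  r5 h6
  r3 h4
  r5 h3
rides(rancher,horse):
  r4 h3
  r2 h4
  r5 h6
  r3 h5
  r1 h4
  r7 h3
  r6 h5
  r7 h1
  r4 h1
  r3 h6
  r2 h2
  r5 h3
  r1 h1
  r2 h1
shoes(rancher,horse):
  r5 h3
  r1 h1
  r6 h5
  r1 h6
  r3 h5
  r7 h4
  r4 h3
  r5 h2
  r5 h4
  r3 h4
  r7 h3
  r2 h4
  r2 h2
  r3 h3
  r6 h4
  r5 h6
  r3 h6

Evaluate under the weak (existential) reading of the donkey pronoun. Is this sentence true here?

True

"it" takes "a horse" as antecedent — a donkey pronoun bound across the clause boundary.
Weak reading: every rancher r with some owns-horse has at least one owns-horse h such that rides(r,h) ∧ shoes(r,h).
Per rancher: r1:✓  r2:✓  r3:✓  r4:✓  r5:✓  r6:✓  r7:✓
Every rancher in the restrictor has a witness.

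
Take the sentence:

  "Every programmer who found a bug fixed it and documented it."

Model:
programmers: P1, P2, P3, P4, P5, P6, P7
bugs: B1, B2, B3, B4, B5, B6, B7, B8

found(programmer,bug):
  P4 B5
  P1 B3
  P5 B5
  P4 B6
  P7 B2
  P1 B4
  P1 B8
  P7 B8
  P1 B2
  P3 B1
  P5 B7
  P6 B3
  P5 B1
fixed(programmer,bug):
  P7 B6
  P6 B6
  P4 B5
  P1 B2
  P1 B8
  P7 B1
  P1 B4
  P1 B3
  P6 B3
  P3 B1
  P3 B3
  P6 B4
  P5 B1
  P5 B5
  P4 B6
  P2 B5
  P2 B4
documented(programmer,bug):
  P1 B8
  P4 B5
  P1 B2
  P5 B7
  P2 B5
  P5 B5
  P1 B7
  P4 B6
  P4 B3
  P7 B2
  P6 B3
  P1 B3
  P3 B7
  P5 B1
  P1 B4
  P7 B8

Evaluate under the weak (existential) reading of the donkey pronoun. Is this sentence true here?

False

"it" takes "a bug" as antecedent — a donkey pronoun bound across the clause boundary.
Weak reading: every programmer p with some found-bug has at least one found-bug b such that fixed(p,b) ∧ documented(p,b).
Per programmer: P1:✓  P3:✗  P4:✓  P5:✓  P6:✓  P7:✗
P3 has no witness among its found-bugs.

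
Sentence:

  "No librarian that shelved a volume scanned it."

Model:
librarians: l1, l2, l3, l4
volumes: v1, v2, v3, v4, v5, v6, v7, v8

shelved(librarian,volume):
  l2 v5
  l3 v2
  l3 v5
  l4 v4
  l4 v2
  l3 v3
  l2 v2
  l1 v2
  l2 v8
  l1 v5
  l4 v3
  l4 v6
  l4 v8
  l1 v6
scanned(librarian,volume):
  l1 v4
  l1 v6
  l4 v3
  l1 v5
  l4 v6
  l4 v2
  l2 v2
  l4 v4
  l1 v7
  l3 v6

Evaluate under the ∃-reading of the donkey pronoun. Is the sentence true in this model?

False

"it" takes "a volume" as antecedent — a donkey pronoun bound across the clause boundary.
Truth condition: for no (l,v) with shelved(l,v) does scanned(l,v) hold.
Restrictor pairs — does the scope hold? (l1,v2):fails  (l1,v5):holds  (l1,v6):holds  (l2,v2):holds  (l2,v5):fails  (l2,v8):fails  (l3,v2):fails  (l3,v3):fails  (l3,v5):fails  (l4,v2):holds  (l4,v3):holds  (l4,v4):holds  (l4,v6):holds  (l4,v8):fails
Scope holds for 7 pair(s), so the sentence is false.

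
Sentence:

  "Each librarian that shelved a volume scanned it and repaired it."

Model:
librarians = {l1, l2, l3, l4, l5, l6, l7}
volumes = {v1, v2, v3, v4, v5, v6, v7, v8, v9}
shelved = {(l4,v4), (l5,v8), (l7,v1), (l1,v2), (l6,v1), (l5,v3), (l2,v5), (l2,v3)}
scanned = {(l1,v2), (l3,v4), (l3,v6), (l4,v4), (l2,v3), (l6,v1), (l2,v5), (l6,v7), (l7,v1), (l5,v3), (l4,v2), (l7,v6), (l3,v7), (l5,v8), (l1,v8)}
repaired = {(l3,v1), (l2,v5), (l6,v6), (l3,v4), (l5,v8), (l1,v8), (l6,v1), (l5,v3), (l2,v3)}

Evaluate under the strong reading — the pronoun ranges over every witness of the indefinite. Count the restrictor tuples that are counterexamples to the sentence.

3

"it" takes "a volume" as antecedent — a donkey pronoun bound across the clause boundary.
Strong reading: for every (l,v) with shelved(l,v), scanned(l,v) ∧ repaired(l,v).
Restrictor pairs: (l1,v2) ✗  (l2,v3) ✓  (l2,v5) ✓  (l4,v4) ✗  (l5,v3) ✓  (l5,v8) ✓  (l6,v1) ✓  (l7,v1) ✗
Counterexamples (restrictor pairs failing the scope): 3.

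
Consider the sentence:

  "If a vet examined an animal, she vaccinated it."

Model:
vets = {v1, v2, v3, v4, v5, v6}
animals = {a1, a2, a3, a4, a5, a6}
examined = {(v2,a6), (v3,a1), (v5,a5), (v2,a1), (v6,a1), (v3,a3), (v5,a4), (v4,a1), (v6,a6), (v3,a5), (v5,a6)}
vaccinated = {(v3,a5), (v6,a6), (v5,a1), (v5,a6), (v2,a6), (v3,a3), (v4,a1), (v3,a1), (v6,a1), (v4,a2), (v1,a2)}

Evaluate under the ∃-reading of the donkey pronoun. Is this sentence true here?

True

"it" takes "an animal" as antecedent — a donkey pronoun bound across the clause boundary.
Weak reading: every vet v with some examined-animal has at least one examined-animal a such that vaccinated(v,a).
Per vet: v2:✓  v3:✓  v4:✓  v5:✓  v6:✓
Every vet in the restrictor has a witness.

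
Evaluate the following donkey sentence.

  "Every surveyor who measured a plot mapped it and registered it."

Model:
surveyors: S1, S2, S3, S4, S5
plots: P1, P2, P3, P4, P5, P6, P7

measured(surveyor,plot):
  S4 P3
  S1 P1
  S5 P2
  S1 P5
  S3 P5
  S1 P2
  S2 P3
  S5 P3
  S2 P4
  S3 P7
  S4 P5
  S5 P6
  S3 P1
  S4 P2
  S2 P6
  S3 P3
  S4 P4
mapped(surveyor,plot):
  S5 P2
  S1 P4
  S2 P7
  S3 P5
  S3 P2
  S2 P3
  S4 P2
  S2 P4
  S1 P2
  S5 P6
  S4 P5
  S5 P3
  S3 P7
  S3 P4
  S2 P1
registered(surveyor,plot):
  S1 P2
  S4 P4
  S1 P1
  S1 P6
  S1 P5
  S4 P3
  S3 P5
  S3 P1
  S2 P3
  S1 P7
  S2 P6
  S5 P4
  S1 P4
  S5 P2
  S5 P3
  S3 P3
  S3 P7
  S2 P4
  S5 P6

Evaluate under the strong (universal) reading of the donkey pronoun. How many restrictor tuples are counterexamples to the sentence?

"it" takes "a plot" as antecedent — a donkey pronoun bound across the clause boundary.
Strong reading: for every (s,p) with measured(s,p), mapped(s,p) ∧ registered(s,p).
Restrictor pairs: (S1,P1) ✗  (S1,P2) ✓  (S1,P5) ✗  (S2,P3) ✓  (S2,P4) ✓  (S2,P6) ✗  (S3,P1) ✗  (S3,P3) ✗  (S3,P5) ✓  (S3,P7) ✓  (S4,P2) ✗  (S4,P3) ✗  (S4,P4) ✗  (S4,P5) ✗  (S5,P2) ✓  (S5,P3) ✓  (S5,P6) ✓
Counterexamples (restrictor pairs failing the scope): 9.

9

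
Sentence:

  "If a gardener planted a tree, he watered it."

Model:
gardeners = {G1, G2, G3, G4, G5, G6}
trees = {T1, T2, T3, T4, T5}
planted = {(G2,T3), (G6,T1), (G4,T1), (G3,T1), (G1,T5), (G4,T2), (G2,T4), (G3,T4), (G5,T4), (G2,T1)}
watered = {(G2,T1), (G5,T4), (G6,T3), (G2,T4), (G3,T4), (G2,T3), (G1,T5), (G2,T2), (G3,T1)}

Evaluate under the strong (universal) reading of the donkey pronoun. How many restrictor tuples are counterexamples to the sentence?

"it" takes "a tree" as antecedent — a donkey pronoun bound across the clause boundary.
Strong reading: for every (g,t) with planted(g,t), watered(g,t).
Restrictor pairs: (G1,T5) ✓  (G2,T1) ✓  (G2,T3) ✓  (G2,T4) ✓  (G3,T1) ✓  (G3,T4) ✓  (G4,T1) ✗  (G4,T2) ✗  (G5,T4) ✓  (G6,T1) ✗
Counterexamples (restrictor pairs failing the scope): 3.

3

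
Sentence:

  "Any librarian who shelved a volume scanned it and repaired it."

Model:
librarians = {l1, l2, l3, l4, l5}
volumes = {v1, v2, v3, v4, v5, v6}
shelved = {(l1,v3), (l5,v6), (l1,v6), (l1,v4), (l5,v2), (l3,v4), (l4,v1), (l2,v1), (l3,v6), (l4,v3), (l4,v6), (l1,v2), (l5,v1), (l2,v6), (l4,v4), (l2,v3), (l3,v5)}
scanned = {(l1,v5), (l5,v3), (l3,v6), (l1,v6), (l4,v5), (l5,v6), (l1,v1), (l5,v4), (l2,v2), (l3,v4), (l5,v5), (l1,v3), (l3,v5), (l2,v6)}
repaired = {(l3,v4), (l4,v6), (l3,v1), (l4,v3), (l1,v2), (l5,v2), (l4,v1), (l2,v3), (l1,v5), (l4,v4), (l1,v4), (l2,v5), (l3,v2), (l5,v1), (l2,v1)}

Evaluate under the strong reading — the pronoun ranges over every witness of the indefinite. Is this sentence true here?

False

"it" takes "a volume" as antecedent — a donkey pronoun bound across the clause boundary.
Strong reading: for every (l,v) with shelved(l,v), scanned(l,v) ∧ repaired(l,v).
Restrictor pairs: (l1,v2) ✗  (l1,v3) ✗  (l1,v4) ✗  (l1,v6) ✗  (l2,v1) ✗  (l2,v3) ✗  (l2,v6) ✗  (l3,v4) ✓  (l3,v5) ✗  (l3,v6) ✗  (l4,v1) ✗  (l4,v3) ✗  (l4,v4) ✗  (l4,v6) ✗  (l5,v1) ✗  (l5,v2) ✗  (l5,v6) ✗
Counterexample: (l1,v2) is in shelved but fails the scope.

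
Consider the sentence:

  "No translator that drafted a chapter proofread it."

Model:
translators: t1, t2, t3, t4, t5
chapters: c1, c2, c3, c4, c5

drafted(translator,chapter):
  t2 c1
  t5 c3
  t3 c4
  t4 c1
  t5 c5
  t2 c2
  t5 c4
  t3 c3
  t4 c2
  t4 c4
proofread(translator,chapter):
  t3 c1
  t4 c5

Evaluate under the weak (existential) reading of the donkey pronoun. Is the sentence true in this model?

True

"it" takes "a chapter" as antecedent — a donkey pronoun bound across the clause boundary.
Truth condition: for no (t,c) with drafted(t,c) does proofread(t,c) hold.
Restrictor pairs — does the scope hold? (t2,c1):fails  (t2,c2):fails  (t3,c3):fails  (t3,c4):fails  (t4,c1):fails  (t4,c2):fails  (t4,c4):fails  (t5,c3):fails  (t5,c4):fails  (t5,c5):fails
Scope holds for no restrictor pair, so the sentence is true.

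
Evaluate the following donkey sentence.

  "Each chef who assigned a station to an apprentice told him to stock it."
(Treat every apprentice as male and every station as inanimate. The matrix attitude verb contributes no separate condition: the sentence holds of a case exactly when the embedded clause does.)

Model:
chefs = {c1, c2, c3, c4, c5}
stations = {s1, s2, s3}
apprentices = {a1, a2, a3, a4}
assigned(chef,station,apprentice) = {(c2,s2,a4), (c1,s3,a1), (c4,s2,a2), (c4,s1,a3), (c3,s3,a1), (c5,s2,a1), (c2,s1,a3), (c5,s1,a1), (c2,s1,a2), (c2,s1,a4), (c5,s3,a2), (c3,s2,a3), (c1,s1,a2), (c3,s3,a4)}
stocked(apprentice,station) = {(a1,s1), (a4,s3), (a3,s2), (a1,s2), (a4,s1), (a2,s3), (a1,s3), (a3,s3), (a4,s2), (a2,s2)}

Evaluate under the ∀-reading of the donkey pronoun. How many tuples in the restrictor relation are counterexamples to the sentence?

4

"him" takes "an apprentice" as antecedent and "it" takes "a station"; both are donkey pronouns co-varying with the restrictor.
Strong reading: for every (c,s,a) with assigned(c,s,a), stocked(a,s).
Restrictor triples: (c1,s1,a2)→stocked(a2,s1) ✗  (c1,s3,a1)→stocked(a1,s3) ✓  (c2,s1,a2)→stocked(a2,s1) ✗  (c2,s1,a3)→stocked(a3,s1) ✗  (c2,s1,a4)→stocked(a4,s1) ✓  (c2,s2,a4)→stocked(a4,s2) ✓  (c3,s2,a3)→stocked(a3,s2) ✓  (c3,s3,a1)→stocked(a1,s3) ✓  (c3,s3,a4)→stocked(a4,s3) ✓  (c4,s1,a3)→stocked(a3,s1) ✗  (c4,s2,a2)→stocked(a2,s2) ✓  (c5,s1,a1)→stocked(a1,s1) ✓  (c5,s2,a1)→stocked(a1,s2) ✓  (c5,s3,a2)→stocked(a2,s3) ✓
Counterexamples (restrictor triples failing the scope): 4.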